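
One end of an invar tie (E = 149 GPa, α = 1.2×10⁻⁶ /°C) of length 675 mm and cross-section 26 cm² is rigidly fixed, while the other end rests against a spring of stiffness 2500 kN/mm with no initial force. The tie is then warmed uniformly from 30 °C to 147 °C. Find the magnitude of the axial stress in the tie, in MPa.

Free thermal expansion: δ_free = αΔT L = 1.2×10⁻⁶ × 117 × 675 = 0.09477 mm.
With a force P in the spring, the elastic change of the tie is PL/(AE) and that of the spring is P/k; compatibility requires their sum to equal δ_free.
P [ L/(AE) + 1/k ] = δ_free → P [ 675/(2600×149×10³) + 1/(2500×10³) ] = 0.09477.
P = 0.09477 / 2.142×10⁻⁶ = 44240 N.
σ = P/A = 44240/2600 = 17.01 MPa.

σ ≈ 17 MPa (compressive)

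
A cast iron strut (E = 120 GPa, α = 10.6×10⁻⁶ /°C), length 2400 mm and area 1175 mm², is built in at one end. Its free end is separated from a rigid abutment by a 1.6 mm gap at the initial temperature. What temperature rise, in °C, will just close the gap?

Contact occurs when the free expansion equals the gap: αΔT L = 1.6 mm.
So ΔT = g/(αL) = 1.6/(10.6×10⁻⁶ × 2400) = 62.89 °C.

ΔT ≈ 62.9 °C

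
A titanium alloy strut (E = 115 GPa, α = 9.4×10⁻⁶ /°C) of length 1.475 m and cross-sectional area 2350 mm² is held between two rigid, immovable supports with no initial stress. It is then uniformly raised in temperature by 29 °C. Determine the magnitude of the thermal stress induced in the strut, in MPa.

With length fixed, the mechanical strain must cancel the thermal strain αΔT = 9.4×10⁻⁶ × 29 = 272.6×10⁻⁶.
Hence σ = E·αΔT = 115×10³ × 272.6×10⁻⁶ = 31.35 MPa, compressive.

σ ≈ 31.3 MPa (compressive)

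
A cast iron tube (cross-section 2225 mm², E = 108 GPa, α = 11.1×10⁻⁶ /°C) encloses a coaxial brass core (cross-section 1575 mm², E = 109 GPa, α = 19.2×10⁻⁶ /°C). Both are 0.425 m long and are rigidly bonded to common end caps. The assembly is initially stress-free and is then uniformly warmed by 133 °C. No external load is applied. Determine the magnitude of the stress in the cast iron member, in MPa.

σ ≈ 48.5 MPa (tensile)

The brass has the larger α, so on heating it would change length more than the cast iron if both were free. The rigid plates force a common final length, so the brass is put into compression and the cast iron into tension, with equal and opposite forces P (no external load).
Setting the final lengths equal and cancelling L: (α₁ − α₂)ΔT = P/(A₁E₁) + P/(A₂E₂).
|α₁ − α₂|·ΔT = 8.1×10⁻⁶ × 133 = 0.001077.
1/(A₁E₁) + 1/(A₂E₂) = 1/(2225×108×10³) + 1/(1575×109×10³) = 9.986×10⁻⁹ N⁻¹.
P = 0.001077 / 9.986×10⁻⁹ = 107900 N = 107.9 kN.
σ_{cast iron} = P/A₁ = 107900/2225 = 48.48 MPa, tensile.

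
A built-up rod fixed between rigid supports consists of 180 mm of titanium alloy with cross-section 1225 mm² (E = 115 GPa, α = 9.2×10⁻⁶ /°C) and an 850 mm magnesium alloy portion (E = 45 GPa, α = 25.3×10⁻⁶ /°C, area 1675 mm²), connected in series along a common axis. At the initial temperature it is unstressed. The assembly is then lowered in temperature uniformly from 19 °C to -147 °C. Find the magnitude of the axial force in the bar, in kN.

P ≈ 306 kN (tensile)

If the supports were absent, the total length change would be Σ αᵢΔT Lᵢ = 9.2×10⁻⁶×166×180 + 25.3×10⁻⁶×166×850 = 3.845 mm.
The walls prevent any net length change, so an axial force P (same in every segment) develops. Compatibility: P · Σ Lᵢ/(AᵢEᵢ) = δ_free.
The series flexibility is Σ Lᵢ/(AᵢEᵢ) = 180/(1225×115×10³) + 850/(1675×45×10³) = 1.255×10⁻⁵ mm/N.
So P = 3.845 / 1.255×10⁻⁵ = 306.2 kN, tensile.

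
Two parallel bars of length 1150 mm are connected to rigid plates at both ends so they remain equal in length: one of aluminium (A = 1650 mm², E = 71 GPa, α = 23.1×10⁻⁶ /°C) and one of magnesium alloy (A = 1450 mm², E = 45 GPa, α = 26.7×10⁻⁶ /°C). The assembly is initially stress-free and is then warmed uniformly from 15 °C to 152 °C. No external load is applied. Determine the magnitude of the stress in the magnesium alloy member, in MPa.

Equilibrium of a rigid end plate with no external load gives equal and opposite internal forces ±P in the two members. Since α_{magnesium alloy} > α_{aluminium}, heating drives the magnesium alloy into compression and the aluminium into tension.
Compatibility of the two members (thermal + elastic change equal): (α₁ − α₂)ΔT = P·[1/(A₁E₁) + 1/(A₂E₂)].
|α₁ − α₂|·ΔT = 3.6×10⁻⁶ × 137 = 0.0004932.
1/(A₁E₁) + 1/(A₂E₂) = 1/(1650×71×10³) + 1/(1450×45×10³) = 2.386×10⁻⁸ N⁻¹.
So P = 0.0004932 / 2.386×10⁻⁸ = 20.67 kN.
σ_{magnesium alloy} = P/A₂ = 20670/1450 = 14.25 MPa, compressive.

σ ≈ 14.3 MPa (compressive)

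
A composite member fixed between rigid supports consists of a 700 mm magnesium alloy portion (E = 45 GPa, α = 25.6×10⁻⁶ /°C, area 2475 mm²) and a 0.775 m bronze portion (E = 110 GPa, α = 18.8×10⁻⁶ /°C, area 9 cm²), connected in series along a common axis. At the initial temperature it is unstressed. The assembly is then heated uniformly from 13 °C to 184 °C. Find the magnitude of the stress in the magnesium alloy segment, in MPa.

σ ≈ 159 MPa (compressive)

Free thermal expansion of the whole bar: Σ αᵢΔT Lᵢ = 25.6×10⁻⁶×171×700 + 18.8×10⁻⁶×171×775 = 5.556 mm.
The rigid supports impose zero overall length change; the single axial force P common to all segments must satisfy P Σ Lᵢ/(AᵢEᵢ) = δ_free.
Σ Lᵢ/(AᵢEᵢ) = 700/(2475×45×10³) + 775/(900×110×10³) = 1.411×10⁻⁵ mm/N.
Hence P = δ_free / Σ(L/AE) = 5.556/1.411×10⁻⁵ = 393.7 kN (compressive).
σ_{magnesium alloy} = P / A = 393700 / 2475 = 159.1 MPa.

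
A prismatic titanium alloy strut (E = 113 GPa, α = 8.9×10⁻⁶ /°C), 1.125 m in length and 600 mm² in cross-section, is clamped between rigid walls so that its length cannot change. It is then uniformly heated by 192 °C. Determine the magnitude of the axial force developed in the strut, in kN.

P ≈ 116 kN (compressive)

With zero net strain, σ = E·αΔT = 113 GPa × 8.9×10⁻⁶ × 192 = 193.1 MPa.
P = AEαΔT = 600 × 113×10³ × 8.9×10⁻⁶ × 192 = 115.9 kN (compressive).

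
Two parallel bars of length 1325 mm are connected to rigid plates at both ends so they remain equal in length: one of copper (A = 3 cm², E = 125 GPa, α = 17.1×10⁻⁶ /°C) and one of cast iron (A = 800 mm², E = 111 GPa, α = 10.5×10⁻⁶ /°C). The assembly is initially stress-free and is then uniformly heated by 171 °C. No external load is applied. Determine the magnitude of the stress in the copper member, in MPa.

Equilibrium of a rigid end plate with no external load gives equal and opposite internal forces ±P in the two members. Since α_{copper} > α_{cast iron}, heating drives the copper into compression and the cast iron into tension.
Equating the net (thermal + elastic) strains gives |α₁ − α₂|·ΔT = P·[1/(A₁E₁) + 1/(A₂E₂)].
|α₁ − α₂|·ΔT = 6.6×10⁻⁶ × 171 = 0.001129.
1/(A₁E₁) + 1/(A₂E₂) = 1/(300×125×10³) + 1/(800×111×10³) = 3.793×10⁻⁸ N⁻¹.
So P = 0.001129 / 3.793×10⁻⁸ = 29.76 kN.
σ_{copper} = P/A₁ = 29760/300 = 99.19 MPa, compressive.

σ ≈ 99.2 MPa (compressive)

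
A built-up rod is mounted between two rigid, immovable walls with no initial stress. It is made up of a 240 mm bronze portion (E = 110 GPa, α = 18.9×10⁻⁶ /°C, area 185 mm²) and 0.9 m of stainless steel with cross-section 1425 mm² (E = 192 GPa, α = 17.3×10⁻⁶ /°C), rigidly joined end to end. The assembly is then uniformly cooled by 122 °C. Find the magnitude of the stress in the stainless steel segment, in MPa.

σ ≈ 114 MPa (tensile)

With the walls removed the bar would change length by δ_free = Σ αᵢΔT Lᵢ = 18.9×10⁻⁶×122×240 + 17.3×10⁻⁶×122×900 = 2.453 mm.
Since the ends are fixed, an axial force P builds up, equal in every segment, with P · Σ Lᵢ/(AᵢEᵢ) = δ_free.
Σ Lᵢ/(AᵢEᵢ) = 240/(185×110×10³) + 900/(1425×192×10³) = 1.508×10⁻⁵ mm/N.
P = 2.453 / 1.508×10⁻⁵ = 162600 N = 162.6 kN, tensile.
σ_{stainless steel} = P / A = 162600 / 1425 = 114.1 MPa.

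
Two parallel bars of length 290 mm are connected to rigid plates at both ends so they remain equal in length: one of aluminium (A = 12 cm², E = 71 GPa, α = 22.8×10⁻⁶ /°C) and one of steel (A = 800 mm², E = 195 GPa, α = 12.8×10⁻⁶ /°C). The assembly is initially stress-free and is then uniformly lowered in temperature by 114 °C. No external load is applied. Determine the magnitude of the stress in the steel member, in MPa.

σ ≈ 78.5 MPa (compressive)

Equilibrium of a rigid end plate with no external load gives equal and opposite internal forces ±P in the two members. Since α_{aluminium} > α_{steel}, cooling drives the aluminium into tension and the steel into compression.
Setting the final lengths equal and cancelling L: (α₁ − α₂)ΔT = P/(A₁E₁) + P/(A₂E₂).
|α₁ − α₂|·ΔT = 10×10⁻⁶ × 114 = 0.00114.
1/(A₁E₁) + 1/(A₂E₂) = 1/(1200×71×10³) + 1/(800×195×10³) = 1.815×10⁻⁸ N⁻¹.
P = 0.00114 / 1.815×10⁻⁸ = 62820 N = 62.82 kN.
σ_{steel} = P/A₂ = 62820/800 = 78.52 MPa, compressive.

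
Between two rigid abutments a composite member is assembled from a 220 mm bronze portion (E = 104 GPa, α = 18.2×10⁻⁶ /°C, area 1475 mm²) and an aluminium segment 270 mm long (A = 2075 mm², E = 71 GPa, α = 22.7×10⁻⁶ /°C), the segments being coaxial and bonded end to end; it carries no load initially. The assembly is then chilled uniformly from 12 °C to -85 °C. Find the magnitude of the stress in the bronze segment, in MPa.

With the walls removed the bar would change length by δ_free = Σ αᵢΔT Lᵢ = 18.2×10⁻⁶×97×220 + 22.7×10⁻⁶×97×270 = 0.9829 mm.
The rigid supports impose zero overall length change; the single axial force P common to all segments must satisfy P Σ Lᵢ/(AᵢEᵢ) = δ_free.
Σ Lᵢ/(AᵢEᵢ) = 220/(1475×104×10³) + 270/(2075×71×10³) = 3.267×10⁻⁶ mm/N.
P = 0.9829 / 3.267×10⁻⁶ = 300900 N = 300.9 kN, tensile.
σ_{bronze} = P / A = 300900 / 1475 = 204 MPa.

σ ≈ 204 MPa (tensile)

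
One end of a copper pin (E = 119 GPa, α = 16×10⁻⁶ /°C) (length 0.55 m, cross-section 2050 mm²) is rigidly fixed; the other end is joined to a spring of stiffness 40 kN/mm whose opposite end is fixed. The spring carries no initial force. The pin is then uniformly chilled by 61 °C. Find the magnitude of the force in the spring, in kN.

P ≈ 19.7 kN

If the spring were absent the pin would shorten by αΔT L = 16×10⁻⁶ × 61 × 550 = 0.5368 mm.
With a force P in the spring, the elastic change of the pin is PL/(AE) and that of the spring is P/k; compatibility requires their sum to equal δ_free.
P [ L/(AE) + 1/k ] = δ_free → P [ 550/(2050×119×10³) + 1/(40×10³) ] = 0.5368.
P = 0.5368 / 2.725×10⁻⁵ = 19700 N.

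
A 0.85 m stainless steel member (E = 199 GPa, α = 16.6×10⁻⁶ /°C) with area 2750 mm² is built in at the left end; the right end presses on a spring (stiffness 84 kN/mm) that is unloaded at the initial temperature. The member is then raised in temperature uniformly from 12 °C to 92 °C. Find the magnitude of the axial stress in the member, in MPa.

σ ≈ 30.5 MPa (compressive)

If the spring were absent the member would lengthen by αΔT L = 16.6×10⁻⁶ × 80 × 850 = 1.129 mm.
Let P be the compressive force at the spring. The member shortens elastically by PL/(AE) and the spring compresses by P/k; together these equal δ_free.
So P = δ_free / [L/(AE) + 1/k] = 1.129 / [ 850/(2750×199×10³) + 1/(84×10³) ].
P = 1.129 / 1.346×10⁻⁵ = 83880 N.
σ = P/A = 83880/2750 = 30.5 MPa.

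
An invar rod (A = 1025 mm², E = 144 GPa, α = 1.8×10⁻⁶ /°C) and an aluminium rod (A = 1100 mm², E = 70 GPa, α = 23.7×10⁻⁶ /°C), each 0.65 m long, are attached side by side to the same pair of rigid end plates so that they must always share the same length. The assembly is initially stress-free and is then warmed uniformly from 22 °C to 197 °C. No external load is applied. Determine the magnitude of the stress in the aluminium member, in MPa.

Both members must finish at the same length. With the larger α, the aluminium tends to over-expand; the plates restrain it, putting the aluminium in compression and the invar in tension. With no external load the two internal forces are equal and opposite, magnitude P.
Equating the net (thermal + elastic) strains gives |α₁ − α₂|·ΔT = P·[1/(A₁E₁) + 1/(A₂E₂)].
|α₁ − α₂|·ΔT = 21.9×10⁻⁶ × 175 = 0.003832.
1/(A₁E₁) + 1/(A₂E₂) = 1/(1025×144×10³) + 1/(1100×70×10³) = 1.976×10⁻⁸ N⁻¹.
So P = 0.003832 / 1.976×10⁻⁸ = 193.9 kN.
σ_{aluminium} = P/A₂ = 193900/1100 = 176.3 MPa, compressive.

σ ≈ 176 MPa (compressive)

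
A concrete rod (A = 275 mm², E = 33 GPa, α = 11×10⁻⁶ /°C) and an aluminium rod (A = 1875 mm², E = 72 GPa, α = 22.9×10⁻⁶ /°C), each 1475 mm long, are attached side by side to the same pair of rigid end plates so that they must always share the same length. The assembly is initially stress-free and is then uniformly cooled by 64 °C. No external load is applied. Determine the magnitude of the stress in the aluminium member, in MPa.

Equilibrium of a rigid end plate with no external load gives equal and opposite internal forces ±P in the two members. Since α_{aluminium} > α_{concrete}, cooling drives the aluminium into tension and the concrete into compression.
Equating the net (thermal + elastic) strains gives |α₁ − α₂|·ΔT = P·[1/(A₁E₁) + 1/(A₂E₂)].
|α₁ − α₂|·ΔT = 11.9×10⁻⁶ × 64 = 0.0007616.
1/(A₁E₁) + 1/(A₂E₂) = 1/(275×33×10³) + 1/(1875×72×10³) = 1.176×10⁻⁷ N⁻¹.
So P = 0.0007616 / 1.176×10⁻⁷ = 6.476 kN.
σ_{aluminium} = P/A₂ = 6476/1875 = 3.454 MPa, tensile.

σ ≈ 3.45 MPa (tensile)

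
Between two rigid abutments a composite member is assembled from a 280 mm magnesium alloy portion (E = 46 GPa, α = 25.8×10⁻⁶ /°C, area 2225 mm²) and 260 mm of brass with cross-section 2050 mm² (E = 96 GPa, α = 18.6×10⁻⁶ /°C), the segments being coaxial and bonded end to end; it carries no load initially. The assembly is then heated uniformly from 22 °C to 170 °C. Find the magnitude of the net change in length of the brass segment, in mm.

|ΔL| ≈ 0.134 mm

Free thermal expansion of the whole bar: Σ αᵢΔT Lᵢ = 25.8×10⁻⁶×148×280 + 18.6×10⁻⁶×148×260 = 1.785 mm.
The walls prevent any net length change, so an axial force P (same in every segment) develops. Compatibility: P · Σ Lᵢ/(AᵢEᵢ) = δ_free.
Σ Lᵢ/(AᵢEᵢ) = 280/(2225×46×10³) + 260/(2050×96×10³) = 4.057×10⁻⁶ mm/N.
P = 1.785 / 4.057×10⁻⁶ = 440000 N = 440 kN, compressive.
For the brass segment, free thermal change = 18.6×10⁻⁶×148×260 = 0.7157 mm and elastic change from P = 440000×260/(2050×96×10³) = 0.5813 mm; these oppose, so the net change is 0.134 mm (segment lengthens).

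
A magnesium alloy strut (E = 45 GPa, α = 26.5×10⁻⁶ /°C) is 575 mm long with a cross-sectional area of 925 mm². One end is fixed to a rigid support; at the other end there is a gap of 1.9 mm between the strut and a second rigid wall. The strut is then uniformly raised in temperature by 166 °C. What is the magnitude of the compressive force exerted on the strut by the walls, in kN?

P ≈ 45.6 kN

Free thermal elongation = αΔT L = 26.5×10⁻⁶ × 166 × 575 = 2.529 mm.
This exceeds the 1.9 mm gap, so the wall pushes back. The portion of expansion that must be recovered elastically is δ_free − gap = 2.529 − 1.9 = 0.6294 mm.
That suppressed elongation corresponds to σ = E·Δ/L = 45×10³ × 0.6294/575 = 49.26 MPa.
Force on the wall = σA = 49.26 × 925 mm² = 45.56 kN.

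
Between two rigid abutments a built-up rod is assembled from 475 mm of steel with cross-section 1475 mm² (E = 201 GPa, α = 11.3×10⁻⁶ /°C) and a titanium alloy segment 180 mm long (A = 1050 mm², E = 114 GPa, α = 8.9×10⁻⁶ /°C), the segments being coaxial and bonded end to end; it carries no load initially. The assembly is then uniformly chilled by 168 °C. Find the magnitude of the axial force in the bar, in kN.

P ≈ 377 kN (tensile)

If the supports were absent, the total length change would be Σ αᵢΔT Lᵢ = 11.3×10⁻⁶×168×475 + 8.9×10⁻⁶×168×180 = 1.171 mm.
The walls prevent any net length change, so an axial force P (same in every segment) develops. Compatibility: P · Σ Lᵢ/(AᵢEᵢ) = δ_free.
The series flexibility is Σ Lᵢ/(AᵢEᵢ) = 475/(1475×201×10³) + 180/(1050×114×10³) = 3.106×10⁻⁶ mm/N.
So P = 1.171 / 3.106×10⁻⁶ = 377 kN, tensile.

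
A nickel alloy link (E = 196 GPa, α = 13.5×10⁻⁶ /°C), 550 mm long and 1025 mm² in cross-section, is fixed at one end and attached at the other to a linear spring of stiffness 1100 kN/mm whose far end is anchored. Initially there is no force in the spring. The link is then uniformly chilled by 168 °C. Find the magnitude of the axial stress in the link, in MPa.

σ ≈ 334 MPa (tensile)

The unrestrained thermal change is αΔT L = 13.5×10⁻⁶ × 168 × 550 = 1.247 mm.
Let P be the tensile force in the spring. The link extends elastically by PL/(AE) and the spring stretches by P/k; together these equal δ_free.
P [ L/(AE) + 1/k ] = δ_free → P [ 550/(1025×196×10³) + 1/(1100×10³) ] = 1.247.
P = 1.247 / 3.647×10⁻⁶ = 342100 N.
σ = P/A = 342100/1025 = 333.7 MPa.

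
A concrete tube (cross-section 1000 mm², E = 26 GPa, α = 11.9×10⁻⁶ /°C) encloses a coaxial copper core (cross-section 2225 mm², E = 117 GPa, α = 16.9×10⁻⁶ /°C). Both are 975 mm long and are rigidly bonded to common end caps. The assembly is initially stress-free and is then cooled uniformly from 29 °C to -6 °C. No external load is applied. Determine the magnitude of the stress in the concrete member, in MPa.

The copper has the larger α, so on cooling it would change length more than the concrete if both were free. The rigid plates force a common final length, so the copper is put into tension and the concrete into compression, with equal and opposite forces P (no external load).
Setting the final lengths equal and cancelling L: (α₁ − α₂)ΔT = P/(A₁E₁) + P/(A₂E₂).
|α₁ − α₂|·ΔT = 5×10⁻⁶ × 35 = 0.000175.
1/(A₁E₁) + 1/(A₂E₂) = 1/(1000×26×10³) + 1/(2225×117×10³) = 4.23×10⁻⁸ N⁻¹.
So P = 0.000175 / 4.23×10⁻⁸ = 4.137 kN.
σ_{concrete} = P/A₁ = 4137/1000 = 4.137 MPa, compressive.

σ ≈ 4.14 MPa (compressive)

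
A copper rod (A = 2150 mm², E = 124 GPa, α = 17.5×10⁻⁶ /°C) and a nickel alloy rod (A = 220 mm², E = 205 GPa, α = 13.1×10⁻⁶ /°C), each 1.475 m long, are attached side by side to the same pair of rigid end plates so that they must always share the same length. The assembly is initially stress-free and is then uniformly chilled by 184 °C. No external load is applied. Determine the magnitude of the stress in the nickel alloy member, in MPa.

Equilibrium of a rigid end plate with no external load gives equal and opposite internal forces ±P in the two members. Since α_{copper} > α_{nickel alloy}, cooling drives the copper into tension and the nickel alloy into compression.
Compatibility of the two members (thermal + elastic change equal): (α₁ − α₂)ΔT = P·[1/(A₁E₁) + 1/(A₂E₂)].
|α₁ − α₂|·ΔT = 4.4×10⁻⁶ × 184 = 0.0008096.
1/(A₁E₁) + 1/(A₂E₂) = 1/(2150×124×10³) + 1/(220×205×10³) = 2.592×10⁻⁸ N⁻¹.
So P = 0.0008096 / 2.592×10⁻⁸ = 31.23 kN.
σ_{nickel alloy} = P/A₂ = 31230/220 = 142 MPa, compressive.

σ ≈ 142 MPa (compressive)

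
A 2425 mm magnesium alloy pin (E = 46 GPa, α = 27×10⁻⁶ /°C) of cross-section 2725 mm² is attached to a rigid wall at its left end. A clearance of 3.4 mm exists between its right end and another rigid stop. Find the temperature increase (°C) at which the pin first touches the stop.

ΔT ≈ 51.9 °C

Contact occurs when the free expansion equals the gap: αΔT L = 3.4 mm.
So ΔT = g/(αL) = 3.4/(27×10⁻⁶ × 2425) = 51.93 °C.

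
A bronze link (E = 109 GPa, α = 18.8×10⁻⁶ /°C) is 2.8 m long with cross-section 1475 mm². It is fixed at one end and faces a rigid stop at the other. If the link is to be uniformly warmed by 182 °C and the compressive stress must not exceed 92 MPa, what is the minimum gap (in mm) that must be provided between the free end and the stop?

g ≈ 7.22 mm

With no wall the link would lengthen by αΔT L = 18.8×10⁻⁶ × 182 × 2800 = 9.58 mm.
At the allowable stress the elastic shortening the wall may impose is σL/E = 92 × 2800 / (109×10³) = 2.363 mm.
So the gap has to take up the difference, g_min = δ_free − σL/E = 9.58 − 2.363 = 7.217 mm.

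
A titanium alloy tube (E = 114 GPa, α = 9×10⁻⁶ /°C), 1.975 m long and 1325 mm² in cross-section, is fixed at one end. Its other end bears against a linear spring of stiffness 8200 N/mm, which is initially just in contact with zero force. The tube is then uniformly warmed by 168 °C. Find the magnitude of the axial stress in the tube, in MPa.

σ ≈ 16.7 MPa (compressive)

Free thermal expansion: δ_free = αΔT L = 9×10⁻⁶ × 168 × 1975 = 2.986 mm.
With a force P in the spring, the elastic change of the tube is PL/(AE) and that of the spring is P/k; compatibility requires their sum to equal δ_free.
So P = δ_free / [L/(AE) + 1/k] = 2.986 / [ 1975/(1325×114×10³) + 1/(8200) ].
P = 2.986 / 0.000135 = 22120 N.
σ = P/A = 22120/1325 = 16.69 MPa.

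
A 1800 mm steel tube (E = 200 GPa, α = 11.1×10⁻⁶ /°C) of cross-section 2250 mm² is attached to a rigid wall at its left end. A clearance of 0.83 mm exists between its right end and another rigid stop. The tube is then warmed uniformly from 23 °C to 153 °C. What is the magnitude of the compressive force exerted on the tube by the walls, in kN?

P ≈ 442 kN

Free thermal elongation = αΔT L = 11.1×10⁻⁶ × 130 × 1800 = 2.597 mm.
This exceeds the 0.83 mm gap, so the wall pushes back. The portion of expansion that must be recovered elastically is δ_free − gap = 2.597 − 0.83 = 1.767 mm.
That suppressed elongation corresponds to σ = E·Δ/L = 200×10³ × 1.767/1800 = 196.4 MPa.
Force on the wall = σA = 196.4 × 2250 mm² = 441.8 kN.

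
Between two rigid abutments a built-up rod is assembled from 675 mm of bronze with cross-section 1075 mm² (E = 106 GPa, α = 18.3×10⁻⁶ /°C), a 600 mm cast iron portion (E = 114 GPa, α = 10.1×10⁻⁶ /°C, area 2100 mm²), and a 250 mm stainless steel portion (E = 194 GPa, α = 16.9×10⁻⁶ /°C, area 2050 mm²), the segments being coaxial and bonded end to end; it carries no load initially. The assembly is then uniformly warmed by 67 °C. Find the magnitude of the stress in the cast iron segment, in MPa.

With the walls removed the bar would change length by δ_free = Σ αᵢΔT Lᵢ = 18.3×10⁻⁶×67×675 + 10.1×10⁻⁶×67×600 + 16.9×10⁻⁶×67×250 = 1.517 mm.
The rigid supports impose zero overall length change; the single axial force P common to all segments must satisfy P Σ Lᵢ/(AᵢEᵢ) = δ_free.
Σ Lᵢ/(AᵢEᵢ) = 675/(1075×106×10³) + 600/(2100×114×10³) + 250/(2050×194×10³) = 9.059×10⁻⁶ mm/N.
P = 1.517 / 9.059×10⁻⁶ = 167400 N = 167.4 kN, compressive.
σ_{cast iron} = P / A = 167400 / 2100 = 79.73 MPa.

σ ≈ 79.7 MPa (compressive)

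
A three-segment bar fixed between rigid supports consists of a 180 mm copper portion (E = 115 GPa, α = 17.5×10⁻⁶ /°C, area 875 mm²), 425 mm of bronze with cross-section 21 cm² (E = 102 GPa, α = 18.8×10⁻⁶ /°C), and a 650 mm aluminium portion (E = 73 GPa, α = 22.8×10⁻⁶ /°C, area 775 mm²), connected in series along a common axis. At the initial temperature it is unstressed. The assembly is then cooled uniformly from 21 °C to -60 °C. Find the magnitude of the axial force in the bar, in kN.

With the walls removed the bar would change length by δ_free = Σ αᵢΔT Lᵢ = 17.5×10⁻⁶×81×180 + 18.8×10⁻⁶×81×425 + 22.8×10⁻⁶×81×650 = 2.103 mm.
Since the ends are fixed, an axial force P builds up, equal in every segment, with P · Σ Lᵢ/(AᵢEᵢ) = δ_free.
The series flexibility is Σ Lᵢ/(AᵢEᵢ) = 180/(875×115×10³) + 425/(2100×102×10³) + 650/(775×73×10³) = 1.526×10⁻⁵ mm/N.
So P = 2.103 / 1.526×10⁻⁵ = 137.8 kN, tensile.

P ≈ 138 kN (tensile)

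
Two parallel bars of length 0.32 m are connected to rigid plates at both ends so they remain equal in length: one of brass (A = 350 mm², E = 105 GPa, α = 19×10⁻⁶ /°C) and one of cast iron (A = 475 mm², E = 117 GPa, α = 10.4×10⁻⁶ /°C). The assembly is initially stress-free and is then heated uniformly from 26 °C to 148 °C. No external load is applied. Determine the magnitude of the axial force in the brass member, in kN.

P ≈ 23.2 kN (compressive in the brass)

Equilibrium of a rigid end plate with no external load gives equal and opposite internal forces ±P in the two members. Since α_{brass} > α_{cast iron}, heating drives the brass into compression and the cast iron into tension.
Compatibility of the two members (thermal + elastic change equal): (α₁ − α₂)ΔT = P·[1/(A₁E₁) + 1/(A₂E₂)].
|α₁ − α₂|·ΔT = 8.6×10⁻⁶ × 122 = 0.001049.
1/(A₁E₁) + 1/(A₂E₂) = 1/(350×105×10³) + 1/(475×117×10³) = 4.52×10⁻⁸ N⁻¹.
P = 0.001049 / 4.52×10⁻⁸ = 23210 N = 23.21 kN.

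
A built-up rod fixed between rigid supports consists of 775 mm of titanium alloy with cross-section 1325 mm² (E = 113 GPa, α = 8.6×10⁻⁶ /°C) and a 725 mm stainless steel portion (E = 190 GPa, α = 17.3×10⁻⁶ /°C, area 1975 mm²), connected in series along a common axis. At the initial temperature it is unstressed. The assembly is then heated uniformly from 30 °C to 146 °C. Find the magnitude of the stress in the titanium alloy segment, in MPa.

σ ≈ 237 MPa (compressive)

Free thermal expansion of the whole bar: Σ αᵢΔT Lᵢ = 8.6×10⁻⁶×116×775 + 17.3×10⁻⁶×116×725 = 2.228 mm.
The walls prevent any net length change, so an axial force P (same in every segment) develops. Compatibility: P · Σ Lᵢ/(AᵢEᵢ) = δ_free.
Σ Lᵢ/(AᵢEᵢ) = 775/(1325×113×10³) + 725/(1975×190×10³) = 7.108×10⁻⁶ mm/N.
So P = 2.228 / 7.108×10⁻⁶ = 313.5 kN, compressive.
σ_{titanium alloy} = P / A = 313500 / 1325 = 236.6 MPa.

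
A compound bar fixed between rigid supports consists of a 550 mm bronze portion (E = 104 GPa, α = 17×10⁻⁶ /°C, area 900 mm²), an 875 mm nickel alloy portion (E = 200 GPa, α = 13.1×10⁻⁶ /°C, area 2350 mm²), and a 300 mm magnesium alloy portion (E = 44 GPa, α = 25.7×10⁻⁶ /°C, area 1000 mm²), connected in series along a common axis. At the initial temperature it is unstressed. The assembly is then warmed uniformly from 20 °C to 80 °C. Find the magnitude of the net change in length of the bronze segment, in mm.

|ΔL| ≈ 0.13 mm

With the walls removed the bar would change length by δ_free = Σ αᵢΔT Lᵢ = 17×10⁻⁶×60×550 + 13.1×10⁻⁶×60×875 + 25.7×10⁻⁶×60×300 = 1.711 mm.
Since the ends are fixed, an axial force P builds up, equal in every segment, with P · Σ Lᵢ/(AᵢEᵢ) = δ_free.
Σ Lᵢ/(AᵢEᵢ) = 550/(900×104×10³) + 875/(2350×200×10³) + 300/(1000×44×10³) = 1.456×10⁻⁵ mm/N.
Hence P = δ_free / Σ(L/AE) = 1.711/1.456×10⁻⁵ = 117.6 kN (compressive).
For the bronze segment, free thermal change = 17×10⁻⁶×60×550 = 0.561 mm and elastic change from P = 117600×550/(900×104×10³) = 0.6909 mm; these oppose, so the net change is 0.13 mm (segment shortens).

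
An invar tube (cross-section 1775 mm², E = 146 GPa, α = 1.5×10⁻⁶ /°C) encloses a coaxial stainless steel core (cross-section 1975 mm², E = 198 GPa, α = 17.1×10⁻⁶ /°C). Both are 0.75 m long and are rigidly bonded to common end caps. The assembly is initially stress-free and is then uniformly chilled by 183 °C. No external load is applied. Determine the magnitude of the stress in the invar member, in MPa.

Both members must finish at the same length. With the larger α, the stainless steel tends to over-contract; the plates restrain it, putting the stainless steel in tension and the invar in compression. With no external load the two internal forces are equal and opposite, magnitude P.
Compatibility of the two members (thermal + elastic change equal): (α₁ − α₂)ΔT = P·[1/(A₁E₁) + 1/(A₂E₂)].
|α₁ − α₂|·ΔT = 15.6×10⁻⁶ × 183 = 0.002855.
1/(A₁E₁) + 1/(A₂E₂) = 1/(1775×146×10³) + 1/(1975×198×10³) = 6.416×10⁻⁹ N⁻¹.
P = 0.002855 / 6.416×10⁻⁹ = 445000 N = 445 kN.
σ_{invar} = P/A₁ = 445000/1775 = 250.7 MPa, compressive.

σ ≈ 251 MPa (compressive)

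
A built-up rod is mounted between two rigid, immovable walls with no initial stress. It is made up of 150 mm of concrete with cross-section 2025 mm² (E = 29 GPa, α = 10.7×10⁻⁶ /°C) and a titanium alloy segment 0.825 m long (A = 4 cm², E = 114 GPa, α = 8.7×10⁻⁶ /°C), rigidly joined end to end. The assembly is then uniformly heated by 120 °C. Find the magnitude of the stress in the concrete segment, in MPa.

σ ≈ 25.2 MPa (compressive)

If the supports were absent, the total length change would be Σ αᵢΔT Lᵢ = 10.7×10⁻⁶×120×150 + 8.7×10⁻⁶×120×825 = 1.054 mm.
The rigid supports impose zero overall length change; the single axial force P common to all segments must satisfy P Σ Lᵢ/(AᵢEᵢ) = δ_free.
The series flexibility is Σ Lᵢ/(AᵢEᵢ) = 150/(2025×29×10³) + 825/(400×114×10³) = 2.065×10⁻⁵ mm/N.
P = 1.054 / 2.065×10⁻⁵ = 51050 N = 51.05 kN, compressive.
σ_{concrete} = P / A = 51050 / 2025 = 25.21 MPa.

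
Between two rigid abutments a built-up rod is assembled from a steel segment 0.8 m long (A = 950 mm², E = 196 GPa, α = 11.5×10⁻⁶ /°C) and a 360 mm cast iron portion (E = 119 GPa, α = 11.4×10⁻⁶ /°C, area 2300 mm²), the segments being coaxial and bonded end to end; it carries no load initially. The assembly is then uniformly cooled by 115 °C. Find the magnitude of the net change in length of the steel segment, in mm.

|ΔL| ≈ 0.113 mm

If the supports were absent, the total length change would be Σ αᵢΔT Lᵢ = 11.5×10⁻⁶×115×800 + 11.4×10⁻⁶×115×360 = 1.53 mm.
Since the ends are fixed, an axial force P builds up, equal in every segment, with P · Σ Lᵢ/(AᵢEᵢ) = δ_free.
Σ Lᵢ/(AᵢEᵢ) = 800/(950×196×10³) + 360/(2300×119×10³) = 5.612×10⁻⁶ mm/N.
Hence P = δ_free / Σ(L/AE) = 1.53/5.612×10⁻⁶ = 272.6 kN (tensile).
For the steel segment, free thermal change = 11.5×10⁻⁶×115×800 = 1.058 mm and elastic change from P = 272600×800/(950×196×10³) = 1.171 mm; these oppose, so the net change is 0.113 mm (segment lengthens).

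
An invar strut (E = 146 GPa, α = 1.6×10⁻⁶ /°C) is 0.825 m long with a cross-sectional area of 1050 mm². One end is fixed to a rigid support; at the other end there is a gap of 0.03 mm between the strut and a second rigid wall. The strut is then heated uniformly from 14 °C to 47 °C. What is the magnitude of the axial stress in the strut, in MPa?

σ ≈ 2.4 MPa (compressive)

If the wall were absent the strut would grow by αΔT L = 1.6×10⁻⁶ × 33 × 825 = 0.04356 mm.
After closing the 0.03 mm clearance, 0.04356 − 0.03 = 0.01356 mm of expansion remains to be suppressed by the wall.
So σ = E(δ_free − g)/L = 146×10³ × 0.01356/825 = 2.4 MPa.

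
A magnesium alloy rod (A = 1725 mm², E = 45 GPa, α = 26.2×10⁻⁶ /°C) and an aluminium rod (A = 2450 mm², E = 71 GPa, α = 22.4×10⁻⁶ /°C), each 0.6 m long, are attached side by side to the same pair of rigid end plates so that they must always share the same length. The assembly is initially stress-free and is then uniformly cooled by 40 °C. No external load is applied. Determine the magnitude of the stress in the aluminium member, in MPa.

Equilibrium of a rigid end plate with no external load gives equal and opposite internal forces ±P in the two members. Since α_{magnesium alloy} > α_{aluminium}, cooling drives the magnesium alloy into tension and the aluminium into compression.
Setting the final lengths equal and cancelling L: (α₁ − α₂)ΔT = P/(A₁E₁) + P/(A₂E₂).
|α₁ − α₂|·ΔT = 3.8×10⁻⁶ × 40 = 0.000152.
1/(A₁E₁) + 1/(A₂E₂) = 1/(1725×45×10³) + 1/(2450×71×10³) = 1.863×10⁻⁸ N⁻¹.
So P = 0.000152 / 1.863×10⁻⁸ = 8.158 kN.
σ_{aluminium} = P/A₂ = 8158/2450 = 3.33 MPa, compressive.

σ ≈ 3.33 MPa (compressive)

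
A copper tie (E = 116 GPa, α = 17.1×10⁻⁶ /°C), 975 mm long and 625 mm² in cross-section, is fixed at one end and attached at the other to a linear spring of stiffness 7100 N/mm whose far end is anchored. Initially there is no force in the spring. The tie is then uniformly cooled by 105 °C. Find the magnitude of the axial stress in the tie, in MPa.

The unrestrained thermal change is αΔT L = 17.1×10⁻⁶ × 105 × 975 = 1.751 mm.
Let P be the tensile force in the spring. The tie extends elastically by PL/(AE) and the spring stretches by P/k; together these equal δ_free.
So P = δ_free / [L/(AE) + 1/k] = 1.751 / [ 975/(625×116×10³) + 1/(7100) ].
P = 1.751 / 0.0001543 = 11350 N.
σ = P/A = 11350/625 = 18.15 MPa.

σ ≈ 18.2 MPa (tensile)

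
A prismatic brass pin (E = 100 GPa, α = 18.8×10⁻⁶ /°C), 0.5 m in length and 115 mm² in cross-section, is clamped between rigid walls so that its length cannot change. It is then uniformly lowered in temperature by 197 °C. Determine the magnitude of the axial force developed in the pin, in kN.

The ends cannot move, so σ = EαΔT = 100×10³ × 18.8×10⁻⁶ × 197 = 370.4 MPa.
P = AEαΔT = 115 × 100×10³ × 18.8×10⁻⁶ × 197 = 42.59 kN (tensile).

P ≈ 42.6 kN (tensile)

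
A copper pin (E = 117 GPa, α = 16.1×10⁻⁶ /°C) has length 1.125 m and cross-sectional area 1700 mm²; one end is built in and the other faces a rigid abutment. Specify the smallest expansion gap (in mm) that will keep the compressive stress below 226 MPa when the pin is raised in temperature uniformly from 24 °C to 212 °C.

g ≈ 1.23 mm

With no wall the pin would lengthen by αΔT L = 16.1×10⁻⁶ × 188 × 1125 = 3.405 mm.
A stress of 226 MPa corresponds to the wall pushing the pin back by σL/E = 226×1125/(117×10³) = 2.173 mm.
So the gap has to take up the difference, g_min = δ_free − σL/E = 3.405 − 2.173 = 1.232 mm.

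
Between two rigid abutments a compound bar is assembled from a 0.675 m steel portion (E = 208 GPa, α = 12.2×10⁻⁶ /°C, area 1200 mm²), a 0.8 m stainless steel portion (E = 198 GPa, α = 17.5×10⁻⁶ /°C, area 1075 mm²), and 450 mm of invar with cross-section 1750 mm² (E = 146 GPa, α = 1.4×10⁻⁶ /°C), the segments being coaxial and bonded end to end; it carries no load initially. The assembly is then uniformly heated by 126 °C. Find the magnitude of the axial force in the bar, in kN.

Free thermal expansion of the whole bar: Σ αᵢΔT Lᵢ = 12.2×10⁻⁶×126×675 + 17.5×10⁻⁶×126×800 + 1.4×10⁻⁶×126×450 = 2.881 mm.
The walls prevent any net length change, so an axial force P (same in every segment) develops. Compatibility: P · Σ Lᵢ/(AᵢEᵢ) = δ_free.
The series flexibility is Σ Lᵢ/(AᵢEᵢ) = 675/(1200×208×10³) + 800/(1075×198×10³) + 450/(1750×146×10³) = 8.224×10⁻⁶ mm/N.
So P = 2.881 / 8.224×10⁻⁶ = 350.3 kN, compressive.

P ≈ 350 kN (compressive)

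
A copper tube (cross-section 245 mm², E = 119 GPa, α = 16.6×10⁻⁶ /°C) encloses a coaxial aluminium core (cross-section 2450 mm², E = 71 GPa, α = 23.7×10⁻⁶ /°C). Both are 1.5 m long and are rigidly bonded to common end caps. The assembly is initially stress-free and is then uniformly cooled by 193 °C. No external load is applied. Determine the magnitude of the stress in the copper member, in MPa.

σ ≈ 140 MPa (compressive)

Equilibrium of a rigid end plate with no external load gives equal and opposite internal forces ±P in the two members. Since α_{aluminium} > α_{copper}, cooling drives the aluminium into tension and the copper into compression.
Setting the final lengths equal and cancelling L: (α₁ − α₂)ΔT = P/(A₁E₁) + P/(A₂E₂).
|α₁ − α₂|·ΔT = 7.1×10⁻⁶ × 193 = 0.00137.
1/(A₁E₁) + 1/(A₂E₂) = 1/(245×119×10³) + 1/(2450×71×10³) = 4.005×10⁻⁸ N⁻¹.
So P = 0.00137 / 4.005×10⁻⁸ = 34.22 kN.
σ_{copper} = P/A₁ = 34220/245 = 139.7 MPa, compressive.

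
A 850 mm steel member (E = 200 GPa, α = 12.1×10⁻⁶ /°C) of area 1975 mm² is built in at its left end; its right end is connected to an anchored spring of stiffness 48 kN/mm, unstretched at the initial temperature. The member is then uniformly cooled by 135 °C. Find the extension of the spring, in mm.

If the spring were absent the member would shorten by αΔT L = 12.1×10⁻⁶ × 135 × 850 = 1.388 mm.
Let P be the tensile force in the spring. The member extends elastically by PL/(AE) and the spring stretches by P/k; together these equal δ_free.
So P = δ_free / [L/(AE) + 1/k] = 1.388 / [ 850/(1975×200×10³) + 1/(48×10³) ].
P = 1.388 / 2.299×10⁻⁵ = 60410 N.
Spring extension = P/k = 60410/(48×10³) = 1.258 mm.

δ ≈ 1.26 mm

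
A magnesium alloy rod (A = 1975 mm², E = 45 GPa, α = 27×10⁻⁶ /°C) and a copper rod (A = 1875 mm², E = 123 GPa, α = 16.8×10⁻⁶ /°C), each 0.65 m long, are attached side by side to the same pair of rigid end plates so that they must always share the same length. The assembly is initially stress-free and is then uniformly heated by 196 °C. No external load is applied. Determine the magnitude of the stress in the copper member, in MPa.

σ ≈ 68.4 MPa (tensile)

The magnesium alloy has the larger α, so on heating it would change length more than the copper if both were free. The rigid plates force a common final length, so the magnesium alloy is put into compression and the copper into tension, with equal and opposite forces P (no external load).
Equating the net (thermal + elastic) strains gives |α₁ − α₂|·ΔT = P·[1/(A₁E₁) + 1/(A₂E₂)].
|α₁ − α₂|·ΔT = 10.2×10⁻⁶ × 196 = 0.001999.
1/(A₁E₁) + 1/(A₂E₂) = 1/(1975×45×10³) + 1/(1875×123×10³) = 1.559×10⁻⁸ N⁻¹.
So P = 0.001999 / 1.559×10⁻⁸ = 128.3 kN.
σ_{copper} = P/A₂ = 128300/1875 = 68.4 MPa, tensile.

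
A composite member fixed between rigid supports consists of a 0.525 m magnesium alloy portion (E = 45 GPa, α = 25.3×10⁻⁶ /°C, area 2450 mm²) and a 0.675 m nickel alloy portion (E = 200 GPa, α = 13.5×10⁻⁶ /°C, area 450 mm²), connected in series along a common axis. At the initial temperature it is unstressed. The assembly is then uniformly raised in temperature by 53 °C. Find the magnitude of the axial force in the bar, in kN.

P ≈ 96.8 kN (compressive)

If the supports were absent, the total length change would be Σ αᵢΔT Lᵢ = 25.3×10⁻⁶×53×525 + 13.5×10⁻⁶×53×675 = 1.187 mm.
Since the ends are fixed, an axial force P builds up, equal in every segment, with P · Σ Lᵢ/(AᵢEᵢ) = δ_free.
Σ Lᵢ/(AᵢEᵢ) = 525/(2450×45×10³) + 675/(450×200×10³) = 1.226×10⁻⁵ mm/N.
Hence P = δ_free / Σ(L/AE) = 1.187/1.226×10⁻⁵ = 96.8 kN (compressive).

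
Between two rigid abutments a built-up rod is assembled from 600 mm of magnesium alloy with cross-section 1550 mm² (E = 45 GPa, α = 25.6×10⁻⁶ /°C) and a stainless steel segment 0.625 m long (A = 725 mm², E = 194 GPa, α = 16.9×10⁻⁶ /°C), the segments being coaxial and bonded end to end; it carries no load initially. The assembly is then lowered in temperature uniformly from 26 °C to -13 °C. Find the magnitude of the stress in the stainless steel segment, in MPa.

If the supports were absent, the total length change would be Σ αᵢΔT Lᵢ = 25.6×10⁻⁶×39×600 + 16.9×10⁻⁶×39×625 = 1.011 mm.
The rigid supports impose zero overall length change; the single axial force P common to all segments must satisfy P Σ Lᵢ/(AᵢEᵢ) = δ_free.
Σ Lᵢ/(AᵢEᵢ) = 600/(1550×45×10³) + 625/(725×194×10³) = 1.305×10⁻⁵ mm/N.
P = 1.011 / 1.305×10⁻⁵ = 77490 N = 77.49 kN, tensile.
σ_{stainless steel} = P / A = 77490 / 725 = 106.9 MPa.

σ ≈ 107 MPa (tensile)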